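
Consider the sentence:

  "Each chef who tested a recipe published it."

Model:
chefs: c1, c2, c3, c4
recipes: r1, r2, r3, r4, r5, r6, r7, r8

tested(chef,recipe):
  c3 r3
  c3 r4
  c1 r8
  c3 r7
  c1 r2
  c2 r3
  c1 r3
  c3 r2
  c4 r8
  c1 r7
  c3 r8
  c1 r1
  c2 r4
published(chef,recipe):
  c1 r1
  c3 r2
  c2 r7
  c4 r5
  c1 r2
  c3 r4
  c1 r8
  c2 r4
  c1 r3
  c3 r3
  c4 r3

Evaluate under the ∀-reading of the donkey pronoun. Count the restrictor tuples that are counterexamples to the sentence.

"it" takes "a recipe" as antecedent — a donkey pronoun bound across the clause boundary.
Strong reading: for every (c,r) with tested(c,r), published(c,r).
Restrictor pairs: (c1,r1) ✓  (c1,r2) ✓  (c1,r3) ✓  (c1,r7) ✗  (c1,r8) ✓  (c2,r3) ✗  (c2,r4) ✓  (c3,r2) ✓  (c3,r3) ✓  (c3,r4) ✓  (c3,r7) ✗  (c3,r8) ✗  (c4,r8) ✗
Counterexamples (restrictor pairs failing the scope): 5.

5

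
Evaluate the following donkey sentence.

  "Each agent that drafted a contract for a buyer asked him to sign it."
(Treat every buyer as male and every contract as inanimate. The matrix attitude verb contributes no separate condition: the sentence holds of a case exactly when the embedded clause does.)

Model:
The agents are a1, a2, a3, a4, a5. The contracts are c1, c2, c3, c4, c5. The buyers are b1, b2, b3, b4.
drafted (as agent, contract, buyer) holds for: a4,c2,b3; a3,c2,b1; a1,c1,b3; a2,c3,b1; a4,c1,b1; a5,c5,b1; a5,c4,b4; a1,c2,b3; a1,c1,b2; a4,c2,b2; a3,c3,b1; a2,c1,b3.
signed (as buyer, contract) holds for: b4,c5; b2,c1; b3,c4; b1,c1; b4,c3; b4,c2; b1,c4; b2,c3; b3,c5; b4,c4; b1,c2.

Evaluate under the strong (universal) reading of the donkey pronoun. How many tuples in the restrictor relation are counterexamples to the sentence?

8

"him" takes "a buyer" as antecedent and "it" takes "a contract"; both are donkey pronouns co-varying with the restrictor.
Strong reading: for every (a,c,b) with drafted(a,c,b), signed(b,c).
Restrictor triples: (a1,c1,b2)→signed(b2,c1) ✓  (a1,c1,b3)→signed(b3,c1) ✗  (a1,c2,b3)→signed(b3,c2) ✗  (a2,c1,b3)→signed(b3,c1) ✗  (a2,c3,b1)→signed(b1,c3) ✗  (a3,c2,b1)→signed(b1,c2) ✓  (a3,c3,b1)→signed(b1,c3) ✗  (a4,c1,b1)→signed(b1,c1) ✓  (a4,c2,b2)→signed(b2,c2) ✗  (a4,c2,b3)→signed(b3,c2) ✗  (a5,c4,b4)→signed(b4,c4) ✓  (a5,c5,b1)→signed(b1,c5) ✗
Counterexamples (restrictor triples failing the scope): 8.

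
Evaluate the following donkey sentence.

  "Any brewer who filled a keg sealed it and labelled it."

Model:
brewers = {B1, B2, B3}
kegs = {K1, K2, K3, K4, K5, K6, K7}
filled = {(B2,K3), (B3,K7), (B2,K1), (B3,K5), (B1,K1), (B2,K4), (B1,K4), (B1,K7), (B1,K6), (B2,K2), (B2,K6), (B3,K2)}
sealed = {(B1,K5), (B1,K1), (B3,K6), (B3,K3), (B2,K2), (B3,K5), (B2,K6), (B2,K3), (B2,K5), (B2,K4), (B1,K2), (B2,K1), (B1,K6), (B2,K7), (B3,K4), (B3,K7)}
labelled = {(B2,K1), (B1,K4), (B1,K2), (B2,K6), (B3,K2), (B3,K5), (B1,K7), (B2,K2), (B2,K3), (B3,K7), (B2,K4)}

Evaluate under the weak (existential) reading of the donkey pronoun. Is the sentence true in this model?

False

"it" takes "a keg" as antecedent — a donkey pronoun bound across the clause boundary.
Weak reading: every brewer b with some filled-keg has at least one filled-keg k such that sealed(b,k) ∧ labelled(b,k).
Per brewer: B1:✗  B2:✓  B3:✓
B1 has no witness among its filled-kegs.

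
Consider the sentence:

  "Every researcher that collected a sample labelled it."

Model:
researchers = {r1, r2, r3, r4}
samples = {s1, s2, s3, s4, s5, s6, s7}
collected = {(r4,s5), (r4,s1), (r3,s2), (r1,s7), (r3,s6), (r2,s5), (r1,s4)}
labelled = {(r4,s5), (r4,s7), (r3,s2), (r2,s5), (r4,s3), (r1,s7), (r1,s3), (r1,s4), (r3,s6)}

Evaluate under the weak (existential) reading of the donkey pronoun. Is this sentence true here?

"it" takes "a sample" as antecedent — a donkey pronoun bound across the clause boundary.
Weak reading: every researcher r with some collected-sample has at least one collected-sample s such that labelled(r,s).
Per researcher: r1:✓  r2:✓  r3:✓  r4:✓
Every researcher in the restrictor has a witness.

True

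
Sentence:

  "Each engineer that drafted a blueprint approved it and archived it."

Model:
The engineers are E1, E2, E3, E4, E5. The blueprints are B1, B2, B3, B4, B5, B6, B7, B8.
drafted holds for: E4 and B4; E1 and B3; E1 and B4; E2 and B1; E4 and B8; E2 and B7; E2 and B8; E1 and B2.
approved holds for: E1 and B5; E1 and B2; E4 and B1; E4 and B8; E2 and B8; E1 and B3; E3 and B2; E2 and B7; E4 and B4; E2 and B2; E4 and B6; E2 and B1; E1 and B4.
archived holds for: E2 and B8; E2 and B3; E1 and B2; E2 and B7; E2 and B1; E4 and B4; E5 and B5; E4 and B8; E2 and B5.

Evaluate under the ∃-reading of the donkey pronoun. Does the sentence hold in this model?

"it" takes "a blueprint" as antecedent — a donkey pronoun bound across the clause boundary.
Weak reading: every engineer e with some drafted-blueprint has at least one drafted-blueprint b such that approved(e,b) ∧ archived(e,b).
Per engineer: E1:✓  E2:✓  E4:✓
Every engineer in the restrictor has a witness.

True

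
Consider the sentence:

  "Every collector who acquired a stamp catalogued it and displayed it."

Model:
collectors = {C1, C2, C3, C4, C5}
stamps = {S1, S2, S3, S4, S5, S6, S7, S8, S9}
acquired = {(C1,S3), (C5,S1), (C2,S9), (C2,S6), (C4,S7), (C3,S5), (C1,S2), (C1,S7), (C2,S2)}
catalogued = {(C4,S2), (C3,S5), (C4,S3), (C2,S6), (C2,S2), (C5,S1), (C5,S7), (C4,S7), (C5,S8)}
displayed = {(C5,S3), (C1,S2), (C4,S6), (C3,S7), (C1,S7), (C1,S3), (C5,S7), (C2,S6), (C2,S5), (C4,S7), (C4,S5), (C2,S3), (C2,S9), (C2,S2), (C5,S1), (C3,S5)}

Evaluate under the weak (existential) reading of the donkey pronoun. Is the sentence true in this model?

False

"it" takes "a stamp" as antecedent — a donkey pronoun bound across the clause boundary.
Weak reading: every collector c with some acquired-stamp has at least one acquired-stamp s such that catalogued(c,s) ∧ displayed(c,s).
Per collector: C1:✗  C2:✓  C3:✓  C4:✓  C5:✓
C1 has no witness among its acquired-stamps.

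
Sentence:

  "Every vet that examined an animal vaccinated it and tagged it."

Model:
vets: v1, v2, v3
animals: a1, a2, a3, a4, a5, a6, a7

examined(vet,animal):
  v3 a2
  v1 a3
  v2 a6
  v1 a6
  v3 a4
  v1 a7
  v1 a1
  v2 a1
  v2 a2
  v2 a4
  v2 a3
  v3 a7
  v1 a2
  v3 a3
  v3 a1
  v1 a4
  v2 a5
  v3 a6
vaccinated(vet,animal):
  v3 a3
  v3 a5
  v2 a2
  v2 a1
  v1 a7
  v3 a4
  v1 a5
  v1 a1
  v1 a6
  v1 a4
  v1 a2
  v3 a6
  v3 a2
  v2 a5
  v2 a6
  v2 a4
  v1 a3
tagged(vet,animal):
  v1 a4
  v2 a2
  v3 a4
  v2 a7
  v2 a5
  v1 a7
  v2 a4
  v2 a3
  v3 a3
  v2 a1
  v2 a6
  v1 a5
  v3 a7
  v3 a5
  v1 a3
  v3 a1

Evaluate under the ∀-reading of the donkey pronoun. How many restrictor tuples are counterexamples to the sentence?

"it" takes "an animal" as antecedent — a donkey pronoun bound across the clause boundary.
Strong reading: for every (v,a) with examined(v,a), vaccinated(v,a) ∧ tagged(v,a).
Restrictor pairs: (v1,a1) ✗  (v1,a2) ✗  (v1,a3) ✓  (v1,a4) ✓  (v1,a6) ✗  (v1,a7) ✓  (v2,a1) ✓  (v2,a2) ✓  (v2,a3) ✗  (v2,a4) ✓  (v2,a5) ✓  (v2,a6) ✓  (v3,a1) ✗  (v3,a2) ✗  (v3,a3) ✓  (v3,a4) ✓  (v3,a6) ✗  (v3,a7) ✗
Counterexamples (restrictor pairs failing the scope): 8.

8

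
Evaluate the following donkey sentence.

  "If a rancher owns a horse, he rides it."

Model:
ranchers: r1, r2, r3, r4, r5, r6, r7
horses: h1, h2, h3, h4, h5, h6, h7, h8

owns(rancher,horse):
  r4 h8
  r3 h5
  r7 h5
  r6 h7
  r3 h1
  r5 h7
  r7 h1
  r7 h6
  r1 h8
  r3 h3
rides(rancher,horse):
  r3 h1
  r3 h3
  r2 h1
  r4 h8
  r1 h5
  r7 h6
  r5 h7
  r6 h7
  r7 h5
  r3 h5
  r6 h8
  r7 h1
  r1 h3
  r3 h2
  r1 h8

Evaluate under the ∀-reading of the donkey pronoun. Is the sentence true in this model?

True

"it" takes "a horse" as antecedent — a donkey pronoun bound across the clause boundary.
Strong reading: for every (r,h) with owns(r,h), rides(r,h).
Restrictor pairs: (r1,h8) ✓  (r3,h1) ✓  (r3,h3) ✓  (r3,h5) ✓  (r4,h8) ✓  (r5,h7) ✓  (r6,h7) ✓  (r7,h1) ✓  (r7,h5) ✓  (r7,h6) ✓
Every restrictor pair satisfies the scope.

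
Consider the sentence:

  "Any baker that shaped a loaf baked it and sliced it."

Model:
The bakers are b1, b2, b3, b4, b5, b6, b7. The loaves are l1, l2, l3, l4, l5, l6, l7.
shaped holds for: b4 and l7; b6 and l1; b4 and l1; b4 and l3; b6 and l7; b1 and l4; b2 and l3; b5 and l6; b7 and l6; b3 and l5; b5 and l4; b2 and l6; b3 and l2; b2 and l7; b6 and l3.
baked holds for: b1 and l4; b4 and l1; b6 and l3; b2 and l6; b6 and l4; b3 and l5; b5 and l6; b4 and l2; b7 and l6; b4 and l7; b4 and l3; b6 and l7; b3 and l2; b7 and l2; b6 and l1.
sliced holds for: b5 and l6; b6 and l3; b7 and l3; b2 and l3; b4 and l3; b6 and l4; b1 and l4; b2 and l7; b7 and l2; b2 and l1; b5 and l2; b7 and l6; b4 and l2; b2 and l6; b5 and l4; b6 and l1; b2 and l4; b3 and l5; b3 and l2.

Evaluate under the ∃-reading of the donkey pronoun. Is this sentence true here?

True

"it" takes "a loaf" as antecedent — a donkey pronoun bound across the clause boundary.
Weak reading: every baker b with some shaped-loaf has at least one shaped-loaf l such that baked(b,l) ∧ sliced(b,l).
Per baker: b1:✓  b2:✓  b3:✓  b4:✓  b5:✓  b6:✓  b7:✓
Every baker in the restrictor has a witness.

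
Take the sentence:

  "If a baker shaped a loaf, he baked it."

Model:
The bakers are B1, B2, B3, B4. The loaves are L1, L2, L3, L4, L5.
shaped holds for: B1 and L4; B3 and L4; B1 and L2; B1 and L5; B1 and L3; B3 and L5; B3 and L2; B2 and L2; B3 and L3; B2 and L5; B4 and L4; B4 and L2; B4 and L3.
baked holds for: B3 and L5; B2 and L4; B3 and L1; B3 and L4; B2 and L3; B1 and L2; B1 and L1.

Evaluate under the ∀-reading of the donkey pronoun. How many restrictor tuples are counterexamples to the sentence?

10

"it" takes "a loaf" as antecedent — a donkey pronoun bound across the clause boundary.
Strong reading: for every (b,l) with shaped(b,l), baked(b,l).
Restrictor pairs: (B1,L2) ✓  (B1,L3) ✗  (B1,L4) ✗  (B1,L5) ✗  (B2,L2) ✗  (B2,L5) ✗  (B3,L2) ✗  (B3,L3) ✗  (B3,L4) ✓  (B3,L5) ✓  (B4,L2) ✗  (B4,L3) ✗  (B4,L4) ✗
Counterexamples (restrictor pairs failing the scope): 10.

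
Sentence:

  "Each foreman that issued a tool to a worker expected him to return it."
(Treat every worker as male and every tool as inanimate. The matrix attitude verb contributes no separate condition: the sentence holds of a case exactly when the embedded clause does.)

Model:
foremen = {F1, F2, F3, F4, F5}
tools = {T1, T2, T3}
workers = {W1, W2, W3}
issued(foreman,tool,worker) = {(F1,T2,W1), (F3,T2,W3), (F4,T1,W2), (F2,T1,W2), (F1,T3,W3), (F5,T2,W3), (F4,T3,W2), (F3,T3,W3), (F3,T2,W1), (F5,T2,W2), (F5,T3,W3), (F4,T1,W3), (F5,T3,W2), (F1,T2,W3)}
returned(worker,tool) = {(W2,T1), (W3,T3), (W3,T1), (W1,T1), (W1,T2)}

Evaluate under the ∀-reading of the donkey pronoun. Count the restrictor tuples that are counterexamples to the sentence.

6

"him" takes "a worker" as antecedent and "it" takes "a tool"; both are donkey pronouns co-varying with the restrictor.
Strong reading: for every (f,t,w) with issued(f,t,w), returned(w,t).
Restrictor triples: (F1,T2,W1)→returned(W1,T2) ✓  (F1,T2,W3)→returned(W3,T2) ✗  (F1,T3,W3)→returned(W3,T3) ✓  (F2,T1,W2)→returned(W2,T1) ✓  (F3,T2,W1)→returned(W1,T2) ✓  (F3,T2,W3)→returned(W3,T2) ✗  (F3,T3,W3)→returned(W3,T3) ✓  (F4,T1,W2)→returned(W2,T1) ✓  (F4,T1,W3)→returned(W3,T1) ✓  (F4,T3,W2)→returned(W2,T3) ✗  (F5,T2,W2)→returned(W2,T2) ✗  (F5,T2,W3)→returned(W3,T2) ✗  (F5,T3,W2)→returned(W2,T3) ✗  (F5,T3,W3)→returned(W3,T3) ✓
Counterexamples (restrictor triples failing the scope): 6.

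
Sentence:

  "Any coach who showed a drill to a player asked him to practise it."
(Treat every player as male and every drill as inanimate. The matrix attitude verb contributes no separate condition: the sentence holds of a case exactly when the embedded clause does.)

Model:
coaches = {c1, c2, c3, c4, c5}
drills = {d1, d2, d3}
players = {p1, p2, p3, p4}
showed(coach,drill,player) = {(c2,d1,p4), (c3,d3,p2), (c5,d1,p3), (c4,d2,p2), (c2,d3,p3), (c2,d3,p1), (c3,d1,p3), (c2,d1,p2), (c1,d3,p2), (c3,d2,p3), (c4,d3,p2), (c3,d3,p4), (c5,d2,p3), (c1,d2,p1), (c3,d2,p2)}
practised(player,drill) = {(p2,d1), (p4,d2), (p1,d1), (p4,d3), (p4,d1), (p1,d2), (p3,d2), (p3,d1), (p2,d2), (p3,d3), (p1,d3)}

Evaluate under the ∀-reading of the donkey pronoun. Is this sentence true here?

"him" takes "a player" as antecedent and "it" takes "a drill"; both are donkey pronouns co-varying with the restrictor.
Strong reading: for every (c,d,p) with showed(c,d,p), practised(p,d).
Restrictor triples: (c1,d2,p1)→practised(p1,d2) ✓  (c1,d3,p2)→practised(p2,d3) ✗  (c2,d1,p2)→practised(p2,d1) ✓  (c2,d1,p4)→practised(p4,d1) ✓  (c2,d3,p1)→practised(p1,d3) ✓  (c2,d3,p3)→practised(p3,d3) ✓  (c3,d1,p3)→practised(p3,d1) ✓  (c3,d2,p2)→practised(p2,d2) ✓  (c3,d2,p3)→practised(p3,d2) ✓  (c3,d3,p2)→practised(p2,d3) ✗  (c3,d3,p4)→practised(p4,d3) ✓  (c4,d2,p2)→practised(p2,d2) ✓  (c4,d3,p2)→practised(p2,d3) ✗  (c5,d1,p3)→practised(p3,d1) ✓  (c5,d2,p3)→practised(p3,d2) ✓
Counterexample: (c1,d3,p2) — practised(p2,d3) does not hold.

False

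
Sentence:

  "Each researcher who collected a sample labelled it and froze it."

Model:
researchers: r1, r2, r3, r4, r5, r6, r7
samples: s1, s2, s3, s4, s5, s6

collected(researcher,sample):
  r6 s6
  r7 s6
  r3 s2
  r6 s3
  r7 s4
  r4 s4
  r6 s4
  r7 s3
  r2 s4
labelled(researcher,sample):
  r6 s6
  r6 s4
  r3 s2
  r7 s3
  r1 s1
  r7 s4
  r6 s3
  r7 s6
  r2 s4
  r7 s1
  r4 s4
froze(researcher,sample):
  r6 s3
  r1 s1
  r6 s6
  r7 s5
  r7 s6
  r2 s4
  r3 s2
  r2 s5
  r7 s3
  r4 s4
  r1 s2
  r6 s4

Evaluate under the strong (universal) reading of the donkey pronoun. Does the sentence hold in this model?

"it" takes "a sample" as antecedent — a donkey pronoun bound across the clause boundary.
Strong reading: for every (r,s) with collected(r,s), labelled(r,s) ∧ froze(r,s).
Restrictor pairs: (r2,s4) ✓  (r3,s2) ✓  (r4,s4) ✓  (r6,s3) ✓  (r6,s4) ✓  (r6,s6) ✓  (r7,s3) ✓  (r7,s4) ✗  (r7,s6) ✓
Counterexample: (r7,s4) is in collected but fails the scope.

False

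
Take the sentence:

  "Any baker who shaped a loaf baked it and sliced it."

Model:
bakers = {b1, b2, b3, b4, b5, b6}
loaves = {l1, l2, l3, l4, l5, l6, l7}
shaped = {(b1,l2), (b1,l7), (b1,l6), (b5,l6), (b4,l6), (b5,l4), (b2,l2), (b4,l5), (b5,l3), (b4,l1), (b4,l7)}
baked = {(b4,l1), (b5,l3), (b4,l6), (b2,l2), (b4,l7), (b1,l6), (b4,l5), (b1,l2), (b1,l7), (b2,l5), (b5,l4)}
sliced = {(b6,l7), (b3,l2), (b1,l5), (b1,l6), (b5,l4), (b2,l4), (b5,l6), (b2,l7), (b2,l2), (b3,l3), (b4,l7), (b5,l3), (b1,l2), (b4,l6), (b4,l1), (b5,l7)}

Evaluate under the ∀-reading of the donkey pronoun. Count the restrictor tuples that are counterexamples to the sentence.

"it" takes "a loaf" as antecedent — a donkey pronoun bound across the clause boundary.
Strong reading: for every (b,l) with shaped(b,l), baked(b,l) ∧ sliced(b,l).
Restrictor pairs: (b1,l2) ✓  (b1,l6) ✓  (b1,l7) ✗  (b2,l2) ✓  (b4,l1) ✓  (b4,l5) ✗  (b4,l6) ✓  (b4,l7) ✓  (b5,l3) ✓  (b5,l4) ✓  (b5,l6) ✗
Counterexamples (restrictor pairs failing the scope): 3.

3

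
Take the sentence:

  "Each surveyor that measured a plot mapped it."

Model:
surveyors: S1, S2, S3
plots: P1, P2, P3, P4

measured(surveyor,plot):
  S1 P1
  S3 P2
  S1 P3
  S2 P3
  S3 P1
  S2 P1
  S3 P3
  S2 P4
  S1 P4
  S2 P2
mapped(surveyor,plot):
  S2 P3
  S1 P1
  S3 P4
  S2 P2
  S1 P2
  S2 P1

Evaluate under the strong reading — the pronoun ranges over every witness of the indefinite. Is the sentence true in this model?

False

"it" takes "a plot" as antecedent — a donkey pronoun bound across the clause boundary.
Strong reading: for every (s,p) with measured(s,p), mapped(s,p).
Restrictor pairs: (S1,P1) ✓  (S1,P3) ✗  (S1,P4) ✗  (S2,P1) ✓  (S2,P2) ✓  (S2,P3) ✓  (S2,P4) ✗  (S3,P1) ✗  (S3,P2) ✗  (S3,P3) ✗
Counterexample: (S1,P3) is in measured but fails the scope.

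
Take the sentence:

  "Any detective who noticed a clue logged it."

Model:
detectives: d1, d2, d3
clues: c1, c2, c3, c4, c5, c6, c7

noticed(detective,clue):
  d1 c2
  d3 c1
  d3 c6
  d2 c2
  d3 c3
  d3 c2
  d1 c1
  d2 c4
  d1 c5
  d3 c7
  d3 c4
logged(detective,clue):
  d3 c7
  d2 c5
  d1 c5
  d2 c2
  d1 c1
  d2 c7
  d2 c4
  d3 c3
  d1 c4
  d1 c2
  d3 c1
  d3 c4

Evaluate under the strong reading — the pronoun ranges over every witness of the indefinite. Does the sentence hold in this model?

False

"it" takes "a clue" as antecedent — a donkey pronoun bound across the clause boundary.
Strong reading: for every (d,c) with noticed(d,c), logged(d,c).
Restrictor pairs: (d1,c1) ✓  (d1,c2) ✓  (d1,c5) ✓  (d2,c2) ✓  (d2,c4) ✓  (d3,c1) ✓  (d3,c2) ✗  (d3,c3) ✓  (d3,c4) ✓  (d3,c6) ✗  (d3,c7) ✓
Counterexample: (d3,c2) is in noticed but fails the scope.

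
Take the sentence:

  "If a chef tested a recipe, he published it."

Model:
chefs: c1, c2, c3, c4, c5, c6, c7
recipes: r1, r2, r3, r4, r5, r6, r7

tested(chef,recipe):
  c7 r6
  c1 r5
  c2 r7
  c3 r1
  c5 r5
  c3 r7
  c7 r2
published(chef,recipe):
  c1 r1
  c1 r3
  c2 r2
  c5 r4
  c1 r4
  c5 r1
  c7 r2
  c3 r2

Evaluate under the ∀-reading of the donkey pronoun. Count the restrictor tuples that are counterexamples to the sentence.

6

"it" takes "a recipe" as antecedent — a donkey pronoun bound across the clause boundary.
Strong reading: for every (c,r) with tested(c,r), published(c,r).
Restrictor pairs: (c1,r5) ✗  (c2,r7) ✗  (c3,r1) ✗  (c3,r7) ✗  (c5,r5) ✗  (c7,r2) ✓  (c7,r6) ✗
Counterexamples (restrictor pairs failing the scope): 6.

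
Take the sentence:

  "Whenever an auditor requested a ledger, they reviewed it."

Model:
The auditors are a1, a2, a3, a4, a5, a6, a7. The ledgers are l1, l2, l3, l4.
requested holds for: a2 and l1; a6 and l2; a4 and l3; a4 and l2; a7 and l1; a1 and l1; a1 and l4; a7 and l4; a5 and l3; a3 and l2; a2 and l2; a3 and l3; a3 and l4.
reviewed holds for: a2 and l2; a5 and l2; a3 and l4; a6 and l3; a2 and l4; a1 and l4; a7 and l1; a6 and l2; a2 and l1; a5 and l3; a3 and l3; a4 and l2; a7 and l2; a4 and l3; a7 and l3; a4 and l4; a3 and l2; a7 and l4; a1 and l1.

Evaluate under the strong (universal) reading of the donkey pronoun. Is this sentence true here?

True

"it" takes "a ledger" as antecedent — a donkey pronoun bound across the clause boundary.
Strong reading: for every (a,l) with requested(a,l), reviewed(a,l).
Restrictor pairs: (a1,l1) ✓  (a1,l4) ✓  (a2,l1) ✓  (a2,l2) ✓  (a3,l2) ✓  (a3,l3) ✓  (a3,l4) ✓  (a4,l2) ✓  (a4,l3) ✓  (a5,l3) ✓  (a6,l2) ✓  (a7,l1) ✓  (a7,l4) ✓
Every restrictor pair satisfies the scope.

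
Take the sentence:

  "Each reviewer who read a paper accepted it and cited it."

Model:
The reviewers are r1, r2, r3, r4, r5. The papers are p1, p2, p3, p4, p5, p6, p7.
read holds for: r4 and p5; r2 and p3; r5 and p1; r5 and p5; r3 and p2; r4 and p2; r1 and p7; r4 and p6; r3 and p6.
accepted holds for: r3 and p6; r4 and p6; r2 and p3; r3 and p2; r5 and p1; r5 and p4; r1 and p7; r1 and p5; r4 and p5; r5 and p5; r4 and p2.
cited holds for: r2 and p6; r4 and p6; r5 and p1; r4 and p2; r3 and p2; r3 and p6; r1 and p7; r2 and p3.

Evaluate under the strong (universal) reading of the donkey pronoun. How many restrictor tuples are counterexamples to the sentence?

"it" takes "a paper" as antecedent — a donkey pronoun bound across the clause boundary.
Strong reading: for every (r,p) with read(r,p), accepted(r,p) ∧ cited(r,p).
Restrictor pairs: (r1,p7) ✓  (r2,p3) ✓  (r3,p2) ✓  (r3,p6) ✓  (r4,p2) ✓  (r4,p5) ✗  (r4,p6) ✓  (r5,p1) ✓  (r5,p5) ✗
Counterexamples (restrictor pairs failing the scope): 2.

2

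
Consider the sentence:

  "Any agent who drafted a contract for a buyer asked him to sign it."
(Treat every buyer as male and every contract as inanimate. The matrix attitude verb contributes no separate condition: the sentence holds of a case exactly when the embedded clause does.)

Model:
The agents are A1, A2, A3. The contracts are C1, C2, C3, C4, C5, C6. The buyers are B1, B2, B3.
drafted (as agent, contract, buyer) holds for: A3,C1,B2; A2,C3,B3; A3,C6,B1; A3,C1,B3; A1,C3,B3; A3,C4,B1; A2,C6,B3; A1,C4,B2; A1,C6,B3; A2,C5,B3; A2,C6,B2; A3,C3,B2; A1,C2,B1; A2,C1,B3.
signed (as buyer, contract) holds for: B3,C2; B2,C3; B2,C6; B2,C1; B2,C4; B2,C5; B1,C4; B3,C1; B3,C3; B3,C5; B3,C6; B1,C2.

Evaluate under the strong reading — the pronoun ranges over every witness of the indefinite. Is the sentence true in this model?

"him" takes "a buyer" as antecedent and "it" takes "a contract"; both are donkey pronouns co-varying with the restrictor.
Strong reading: for every (a,c,b) with drafted(a,c,b), signed(b,c).
Restrictor triples: (A1,C2,B1)→signed(B1,C2) ✓  (A1,C3,B3)→signed(B3,C3) ✓  (A1,C4,B2)→signed(B2,C4) ✓  (A1,C6,B3)→signed(B3,C6) ✓  (A2,C1,B3)→signed(B3,C1) ✓  (A2,C3,B3)→signed(B3,C3) ✓  (A2,C5,B3)→signed(B3,C5) ✓  (A2,C6,B2)→signed(B2,C6) ✓  (A2,C6,B3)→signed(B3,C6) ✓  (A3,C1,B2)→signed(B2,C1) ✓  (A3,C1,B3)→signed(B3,C1) ✓  (A3,C3,B2)→signed(B2,C3) ✓  (A3,C4,B1)→signed(B1,C4) ✓  (A3,C6,B1)→signed(B1,C6) ✗
Counterexample: (A3,C6,B1) — signed(B1,C6) does not hold.

False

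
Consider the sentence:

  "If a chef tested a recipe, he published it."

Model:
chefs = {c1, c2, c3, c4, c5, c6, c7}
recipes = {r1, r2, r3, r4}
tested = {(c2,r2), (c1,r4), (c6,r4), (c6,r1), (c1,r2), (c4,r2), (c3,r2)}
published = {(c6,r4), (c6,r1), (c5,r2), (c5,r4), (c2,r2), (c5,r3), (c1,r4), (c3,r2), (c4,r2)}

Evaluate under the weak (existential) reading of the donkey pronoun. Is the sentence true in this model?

"it" takes "a recipe" as antecedent — a donkey pronoun bound across the clause boundary.
Weak reading: every chef c with some tested-recipe has at least one tested-recipe r such that published(c,r).
Per chef: c1:✓  c2:✓  c3:✓  c4:✓  c6:✓
Every chef in the restrictor has a witness.

True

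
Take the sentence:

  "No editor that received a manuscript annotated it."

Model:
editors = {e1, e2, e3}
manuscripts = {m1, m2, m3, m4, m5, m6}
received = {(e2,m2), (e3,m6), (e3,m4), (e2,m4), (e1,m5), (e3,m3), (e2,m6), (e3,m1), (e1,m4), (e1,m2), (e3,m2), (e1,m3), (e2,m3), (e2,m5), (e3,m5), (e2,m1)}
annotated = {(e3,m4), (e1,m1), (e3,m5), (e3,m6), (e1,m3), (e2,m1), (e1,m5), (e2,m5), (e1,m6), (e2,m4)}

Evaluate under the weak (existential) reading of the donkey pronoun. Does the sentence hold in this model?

"it" takes "a manuscript" as antecedent — a donkey pronoun bound across the clause boundary.
Truth condition: for no (e,m) with received(e,m) does annotated(e,m) hold.
Restrictor pairs — does the scope hold? (e1,m2):fails  (e1,m3):holds  (e1,m4):fails  (e1,m5):holds  (e2,m1):holds  (e2,m2):fails  (e2,m3):fails  (e2,m4):holds  (e2,m5):holds  (e2,m6):fails  (e3,m1):fails  (e3,m2):fails  (e3,m3):fails  (e3,m4):holds  (e3,m5):holds  (e3,m6):holds
Scope holds for 8 pair(s), so the sentence is false.

False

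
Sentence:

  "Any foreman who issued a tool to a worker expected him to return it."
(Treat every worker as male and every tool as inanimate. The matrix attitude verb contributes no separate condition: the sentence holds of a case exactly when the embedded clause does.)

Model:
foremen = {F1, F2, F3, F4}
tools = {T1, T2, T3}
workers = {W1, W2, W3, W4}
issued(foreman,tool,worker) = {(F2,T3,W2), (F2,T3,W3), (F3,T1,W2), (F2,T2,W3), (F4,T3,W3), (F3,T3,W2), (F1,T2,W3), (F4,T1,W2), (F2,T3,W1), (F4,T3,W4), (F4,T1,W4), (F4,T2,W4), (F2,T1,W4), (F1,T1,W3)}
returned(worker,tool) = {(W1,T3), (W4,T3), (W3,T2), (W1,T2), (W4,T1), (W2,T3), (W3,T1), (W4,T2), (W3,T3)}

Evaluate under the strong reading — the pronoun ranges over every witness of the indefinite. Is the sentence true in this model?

"him" takes "a worker" as antecedent and "it" takes "a tool"; both are donkey pronouns co-varying with the restrictor.
Strong reading: for every (f,t,w) with issued(f,t,w), returned(w,t).
Restrictor triples: (F1,T1,W3)→returned(W3,T1) ✓  (F1,T2,W3)→returned(W3,T2) ✓  (F2,T1,W4)→returned(W4,T1) ✓  (F2,T2,W3)→returned(W3,T2) ✓  (F2,T3,W1)→returned(W1,T3) ✓  (F2,T3,W2)→returned(W2,T3) ✓  (F2,T3,W3)→returned(W3,T3) ✓  (F3,T1,W2)→returned(W2,T1) ✗  (F3,T3,W2)→returned(W2,T3) ✓  (F4,T1,W2)→returned(W2,T1) ✗  (F4,T1,W4)→returned(W4,T1) ✓  (F4,T2,W4)→returned(W4,T2) ✓  (F4,T3,W3)→returned(W3,T3) ✓  (F4,T3,W4)→returned(W4,T3) ✓
Counterexample: (F3,T1,W2) — returned(W2,T1) does not hold.

False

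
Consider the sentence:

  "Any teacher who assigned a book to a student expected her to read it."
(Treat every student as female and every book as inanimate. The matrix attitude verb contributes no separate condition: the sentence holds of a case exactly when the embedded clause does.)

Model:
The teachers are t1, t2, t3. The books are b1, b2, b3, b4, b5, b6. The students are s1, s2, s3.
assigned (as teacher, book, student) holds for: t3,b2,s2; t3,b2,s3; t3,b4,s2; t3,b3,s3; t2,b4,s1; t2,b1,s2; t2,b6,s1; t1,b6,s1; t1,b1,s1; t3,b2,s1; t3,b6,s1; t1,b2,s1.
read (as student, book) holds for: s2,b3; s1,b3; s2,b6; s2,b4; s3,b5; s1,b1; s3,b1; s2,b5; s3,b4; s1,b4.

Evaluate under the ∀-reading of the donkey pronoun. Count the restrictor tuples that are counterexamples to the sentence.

"her" takes "a student" as antecedent and "it" takes "a book"; both are donkey pronouns co-varying with the restrictor.
Strong reading: for every (t,b,s) with assigned(t,b,s), read(s,b).
Restrictor triples: (t1,b1,s1)→read(s1,b1) ✓  (t1,b2,s1)→read(s1,b2) ✗  (t1,b6,s1)→read(s1,b6) ✗  (t2,b1,s2)→read(s2,b1) ✗  (t2,b4,s1)→read(s1,b4) ✓  (t2,b6,s1)→read(s1,b6) ✗  (t3,b2,s1)→read(s1,b2) ✗  (t3,b2,s2)→read(s2,b2) ✗  (t3,b2,s3)→read(s3,b2) ✗  (t3,b3,s3)→read(s3,b3) ✗  (t3,b4,s2)→read(s2,b4) ✓  (t3,b6,s1)→read(s1,b6) ✗
Counterexamples (restrictor triples failing the scope): 9.

9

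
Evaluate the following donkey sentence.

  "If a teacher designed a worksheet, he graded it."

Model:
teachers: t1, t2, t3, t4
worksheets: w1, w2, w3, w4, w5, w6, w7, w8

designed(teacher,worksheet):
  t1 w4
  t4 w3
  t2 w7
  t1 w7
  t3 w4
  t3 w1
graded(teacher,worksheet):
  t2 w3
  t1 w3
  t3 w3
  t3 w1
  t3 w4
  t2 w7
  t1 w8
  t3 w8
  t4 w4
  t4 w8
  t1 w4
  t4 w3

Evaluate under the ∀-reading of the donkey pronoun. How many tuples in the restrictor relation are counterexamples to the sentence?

"it" takes "a worksheet" as antecedent — a donkey pronoun bound across the clause boundary.
Strong reading: for every (t,w) with designed(t,w), graded(t,w).
Restrictor pairs: (t1,w4) ✓  (t1,w7) ✗  (t2,w7) ✓  (t3,w1) ✓  (t3,w4) ✓  (t4,w3) ✓
Counterexamples (restrictor pairs failing the scope): 1.

1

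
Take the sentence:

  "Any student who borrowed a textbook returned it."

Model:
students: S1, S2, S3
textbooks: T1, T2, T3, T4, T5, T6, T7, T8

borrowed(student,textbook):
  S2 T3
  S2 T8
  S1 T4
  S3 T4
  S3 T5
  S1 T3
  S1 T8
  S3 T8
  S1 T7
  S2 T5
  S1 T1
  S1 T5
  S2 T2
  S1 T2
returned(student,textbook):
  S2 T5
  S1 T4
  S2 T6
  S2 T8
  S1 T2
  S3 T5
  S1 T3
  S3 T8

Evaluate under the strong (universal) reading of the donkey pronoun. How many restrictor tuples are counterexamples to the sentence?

7

"it" takes "a textbook" as antecedent — a donkey pronoun bound across the clause boundary.
Strong reading: for every (s,t) with borrowed(s,t), returned(s,t).
Restrictor pairs: (S1,T1) ✗  (S1,T2) ✓  (S1,T3) ✓  (S1,T4) ✓  (S1,T5) ✗  (S1,T7) ✗  (S1,T8) ✗  (S2,T2) ✗  (S2,T3) ✗  (S2,T5) ✓  (S2,T8) ✓  (S3,T4) ✗  (S3,T5) ✓  (S3,T8) ✓
Counterexamples (restrictor pairs failing the scope): 7.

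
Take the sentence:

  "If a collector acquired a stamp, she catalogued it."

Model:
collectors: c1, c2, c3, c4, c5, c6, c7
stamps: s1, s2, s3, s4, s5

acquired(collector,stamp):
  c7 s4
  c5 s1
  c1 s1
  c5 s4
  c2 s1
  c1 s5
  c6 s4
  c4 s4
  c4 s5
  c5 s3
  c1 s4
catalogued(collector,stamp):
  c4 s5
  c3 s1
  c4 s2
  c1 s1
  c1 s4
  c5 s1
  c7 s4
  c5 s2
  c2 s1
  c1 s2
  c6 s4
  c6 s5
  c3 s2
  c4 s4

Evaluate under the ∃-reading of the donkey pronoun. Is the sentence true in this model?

True

"it" takes "a stamp" as antecedent — a donkey pronoun bound across the clause boundary.
Weak reading: every collector c with some acquired-stamp has at least one acquired-stamp s such that catalogued(c,s).
Per collector: c1:✓  c2:✓  c4:✓  c5:✓  c6:✓  c7:✓
Every collector in the restrictor has a witness.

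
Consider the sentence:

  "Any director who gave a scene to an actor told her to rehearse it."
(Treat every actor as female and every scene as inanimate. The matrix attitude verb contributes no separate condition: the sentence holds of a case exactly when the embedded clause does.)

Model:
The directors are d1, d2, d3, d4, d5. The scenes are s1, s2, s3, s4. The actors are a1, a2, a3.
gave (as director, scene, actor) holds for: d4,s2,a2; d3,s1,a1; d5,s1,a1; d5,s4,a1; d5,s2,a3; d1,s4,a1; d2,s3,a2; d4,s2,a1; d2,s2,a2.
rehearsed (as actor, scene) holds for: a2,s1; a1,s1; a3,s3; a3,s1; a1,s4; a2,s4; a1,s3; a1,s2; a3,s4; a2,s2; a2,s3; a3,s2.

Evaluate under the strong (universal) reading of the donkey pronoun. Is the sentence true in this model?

"her" takes "an actor" as antecedent and "it" takes "a scene"; both are donkey pronouns co-varying with the restrictor.
Strong reading: for every (d,s,a) with gave(d,s,a), rehearsed(a,s).
Restrictor triples: (d1,s4,a1)→rehearsed(a1,s4) ✓  (d2,s2,a2)→rehearsed(a2,s2) ✓  (d2,s3,a2)→rehearsed(a2,s3) ✓  (d3,s1,a1)→rehearsed(a1,s1) ✓  (d4,s2,a1)→rehearsed(a1,s2) ✓  (d4,s2,a2)→rehearsed(a2,s2) ✓  (d5,s1,a1)→rehearsed(a1,s1) ✓  (d5,s2,a3)→rehearsed(a3,s2) ✓  (d5,s4,a1)→rehearsed(a1,s4) ✓
Every restrictor triple satisfies the scope.

True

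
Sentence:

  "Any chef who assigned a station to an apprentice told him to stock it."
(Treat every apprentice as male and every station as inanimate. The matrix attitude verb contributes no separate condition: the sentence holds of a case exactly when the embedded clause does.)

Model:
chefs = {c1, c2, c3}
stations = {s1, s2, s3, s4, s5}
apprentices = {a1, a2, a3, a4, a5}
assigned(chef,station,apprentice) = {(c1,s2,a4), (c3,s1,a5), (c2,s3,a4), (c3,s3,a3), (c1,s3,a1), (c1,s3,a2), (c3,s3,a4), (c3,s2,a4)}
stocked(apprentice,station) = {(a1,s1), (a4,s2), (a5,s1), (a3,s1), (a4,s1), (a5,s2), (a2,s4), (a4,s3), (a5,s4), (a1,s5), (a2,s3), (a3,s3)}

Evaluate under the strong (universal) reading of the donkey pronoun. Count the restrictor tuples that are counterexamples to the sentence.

"him" takes "an apprentice" as antecedent and "it" takes "a station"; both are donkey pronouns co-varying with the restrictor.
Strong reading: for every (c,s,a) with assigned(c,s,a), stocked(a,s).
Restrictor triples: (c1,s2,a4)→stocked(a4,s2) ✓  (c1,s3,a1)→stocked(a1,s3) ✗  (c1,s3,a2)→stocked(a2,s3) ✓  (c2,s3,a4)→stocked(a4,s3) ✓  (c3,s1,a5)→stocked(a5,s1) ✓  (c3,s2,a4)→stocked(a4,s2) ✓  (c3,s3,a3)→stocked(a3,s3) ✓  (c3,s3,a4)→stocked(a4,s3) ✓
Counterexamples (restrictor triples failing the scope): 1.

1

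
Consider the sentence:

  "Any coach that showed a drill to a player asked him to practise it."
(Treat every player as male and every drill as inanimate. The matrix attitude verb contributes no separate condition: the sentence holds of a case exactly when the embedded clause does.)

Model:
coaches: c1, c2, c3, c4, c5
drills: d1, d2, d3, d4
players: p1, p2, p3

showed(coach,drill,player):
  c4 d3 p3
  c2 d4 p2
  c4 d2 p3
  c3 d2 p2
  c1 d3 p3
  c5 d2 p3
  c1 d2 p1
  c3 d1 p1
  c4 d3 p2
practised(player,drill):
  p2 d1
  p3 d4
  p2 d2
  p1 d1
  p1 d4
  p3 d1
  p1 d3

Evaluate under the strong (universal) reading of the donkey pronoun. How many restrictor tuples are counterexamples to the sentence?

7

"him" takes "a player" as antecedent and "it" takes "a drill"; both are donkey pronouns co-varying with the restrictor.
Strong reading: for every (c,d,p) with showed(c,d,p), practised(p,d).
Restrictor triples: (c1,d2,p1)→practised(p1,d2) ✗  (c1,d3,p3)→practised(p3,d3) ✗  (c2,d4,p2)→practised(p2,d4) ✗  (c3,d1,p1)→practised(p1,d1) ✓  (c3,d2,p2)→practised(p2,d2) ✓  (c4,d2,p3)→practised(p3,d2) ✗  (c4,d3,p2)→practised(p2,d3) ✗  (c4,d3,p3)→practised(p3,d3) ✗  (c5,d2,p3)→practised(p3,d2) ✗
Counterexamples (restrictor triples failing the scope): 7.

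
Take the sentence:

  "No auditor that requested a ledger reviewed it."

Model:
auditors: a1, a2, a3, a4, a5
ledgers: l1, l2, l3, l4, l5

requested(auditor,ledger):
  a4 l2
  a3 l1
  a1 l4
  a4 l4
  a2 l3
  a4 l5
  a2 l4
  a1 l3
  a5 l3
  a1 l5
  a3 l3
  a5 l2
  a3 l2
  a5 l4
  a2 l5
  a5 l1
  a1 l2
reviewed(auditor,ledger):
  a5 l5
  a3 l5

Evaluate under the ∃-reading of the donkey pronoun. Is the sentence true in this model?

"it" takes "a ledger" as antecedent — a donkey pronoun bound across the clause boundary.
Truth condition: for no (a,l) with requested(a,l) does reviewed(a,l) hold.
Restrictor pairs — does the scope hold? (a1,l2):fails  (a1,l3):fails  (a1,l4):fails  (a1,l5):fails  (a2,l3):fails  (a2,l4):fails  (a2,l5):fails  (a3,l1):fails  (a3,l2):fails  (a3,l3):fails  (a4,l2):fails  (a4,l4):fails  (a4,l5):fails  (a5,l1):fails  (a5,l2):fails  (a5,l3):fails  (a5,l4):fails
Scope holds for no restrictor pair, so the sentence is true.

True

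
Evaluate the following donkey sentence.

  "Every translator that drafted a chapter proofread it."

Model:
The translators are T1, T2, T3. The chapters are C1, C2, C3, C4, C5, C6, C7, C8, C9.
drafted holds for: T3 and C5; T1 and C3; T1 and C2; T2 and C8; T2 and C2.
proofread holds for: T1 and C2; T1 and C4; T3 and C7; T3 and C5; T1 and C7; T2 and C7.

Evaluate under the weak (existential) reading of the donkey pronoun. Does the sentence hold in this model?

False

"it" takes "a chapter" as antecedent — a donkey pronoun bound across the clause boundary.
Weak reading: every translator t with some drafted-chapter has at least one drafted-chapter c such that proofread(t,c).
Per translator: T1:✓  T2:✗  T3:✓
T2 has no witness among its drafted-chapters.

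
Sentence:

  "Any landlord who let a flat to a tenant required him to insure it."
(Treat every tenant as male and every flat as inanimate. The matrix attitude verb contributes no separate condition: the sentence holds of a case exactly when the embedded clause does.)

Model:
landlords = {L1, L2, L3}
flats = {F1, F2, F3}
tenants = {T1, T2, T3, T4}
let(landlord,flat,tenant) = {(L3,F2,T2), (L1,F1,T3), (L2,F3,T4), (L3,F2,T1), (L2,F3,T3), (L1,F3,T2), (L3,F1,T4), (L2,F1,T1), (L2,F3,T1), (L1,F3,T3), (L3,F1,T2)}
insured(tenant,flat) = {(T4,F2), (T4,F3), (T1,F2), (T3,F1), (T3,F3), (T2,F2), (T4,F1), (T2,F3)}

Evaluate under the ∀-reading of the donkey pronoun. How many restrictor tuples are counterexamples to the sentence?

"him" takes "a tenant" as antecedent and "it" takes "a flat"; both are donkey pronouns co-varying with the restrictor.
Strong reading: for every (l,f,t) with let(l,f,t), insured(t,f).
Restrictor triples: (L1,F1,T3)→insured(T3,F1) ✓  (L1,F3,T2)→insured(T2,F3) ✓  (L1,F3,T3)→insured(T3,F3) ✓  (L2,F1,T1)→insured(T1,F1) ✗  (L2,F3,T1)→insured(T1,F3) ✗  (L2,F3,T3)→insured(T3,F3) ✓  (L2,F3,T4)→insured(T4,F3) ✓  (L3,F1,T2)→insured(T2,F1) ✗  (L3,F1,T4)→insured(T4,F1) ✓  (L3,F2,T1)→insured(T1,F2) ✓  (L3,F2,T2)→insured(T2,F2) ✓
Counterexamples (restrictor triples failing the scope): 3.

3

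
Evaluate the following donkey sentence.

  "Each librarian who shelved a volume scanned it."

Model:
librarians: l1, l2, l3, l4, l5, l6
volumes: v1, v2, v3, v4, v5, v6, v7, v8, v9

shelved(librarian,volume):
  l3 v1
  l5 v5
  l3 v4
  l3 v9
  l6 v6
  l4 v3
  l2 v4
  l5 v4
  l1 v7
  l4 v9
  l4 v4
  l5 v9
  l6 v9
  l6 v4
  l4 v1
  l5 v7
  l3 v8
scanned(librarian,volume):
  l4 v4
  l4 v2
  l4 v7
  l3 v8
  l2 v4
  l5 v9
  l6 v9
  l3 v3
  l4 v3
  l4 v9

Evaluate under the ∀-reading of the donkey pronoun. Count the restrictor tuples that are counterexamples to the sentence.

10

"it" takes "a volume" as antecedent — a donkey pronoun bound across the clause boundary.
Strong reading: for every (l,v) with shelved(l,v), scanned(l,v).
Restrictor pairs: (l1,v7) ✗  (l2,v4) ✓  (l3,v1) ✗  (l3,v4) ✗  (l3,v8) ✓  (l3,v9) ✗  (l4,v1) ✗  (l4,v3) ✓  (l4,v4) ✓  (l4,v9) ✓  (l5,v4) ✗  (l5,v5) ✗  (l5,v7) ✗  (l5,v9) ✓  (l6,v4) ✗  (l6,v6) ✗  (l6,v9) ✓
Counterexamples (restrictor pairs failing the scope): 10.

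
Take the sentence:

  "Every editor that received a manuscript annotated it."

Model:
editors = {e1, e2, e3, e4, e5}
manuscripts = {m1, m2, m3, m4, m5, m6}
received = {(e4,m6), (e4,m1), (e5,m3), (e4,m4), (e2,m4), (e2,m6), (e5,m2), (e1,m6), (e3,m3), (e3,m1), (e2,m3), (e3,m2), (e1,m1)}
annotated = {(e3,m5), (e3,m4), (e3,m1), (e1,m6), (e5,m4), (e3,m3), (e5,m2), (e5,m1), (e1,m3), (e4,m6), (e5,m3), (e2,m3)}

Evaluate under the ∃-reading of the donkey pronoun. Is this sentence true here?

True

"it" takes "a manuscript" as antecedent — a donkey pronoun bound across the clause boundary.
Weak reading: every editor e with some received-manuscript has at least one received-manuscript m such that annotated(e,m).
Per editor: e1:✓  e2:✓  e3:✓  e4:✓  e5:✓
Every editor in the restrictor has a witness.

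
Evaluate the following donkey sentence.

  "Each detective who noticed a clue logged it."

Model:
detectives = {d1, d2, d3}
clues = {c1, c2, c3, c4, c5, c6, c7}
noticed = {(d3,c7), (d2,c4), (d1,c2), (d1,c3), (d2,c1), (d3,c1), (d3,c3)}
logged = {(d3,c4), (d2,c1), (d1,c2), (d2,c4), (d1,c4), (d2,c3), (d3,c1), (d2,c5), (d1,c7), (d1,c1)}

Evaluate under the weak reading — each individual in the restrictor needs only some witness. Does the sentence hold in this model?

"it" takes "a clue" as antecedent — a donkey pronoun bound across the clause boundary.
Weak reading: every detective d with some noticed-clue has at least one noticed-clue c such that logged(d,c).
Per detective: d1:✓  d2:✓  d3:✓
Every detective in the restrictor has a witness.

True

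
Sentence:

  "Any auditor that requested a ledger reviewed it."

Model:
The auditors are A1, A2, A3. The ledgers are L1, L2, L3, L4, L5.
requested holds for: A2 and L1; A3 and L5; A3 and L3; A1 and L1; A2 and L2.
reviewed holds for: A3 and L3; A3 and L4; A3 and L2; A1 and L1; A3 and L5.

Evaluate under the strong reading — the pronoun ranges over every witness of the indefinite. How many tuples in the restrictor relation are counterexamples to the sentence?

2

"it" takes "a ledger" as antecedent — a donkey pronoun bound across the clause boundary.
Strong reading: for every (a,l) with requested(a,l), reviewed(a,l).
Restrictor pairs: (A1,L1) ✓  (A2,L1) ✗  (A2,L2) ✗  (A3,L3) ✓  (A3,L5) ✓
Counterexamples (restrictor pairs failing the scope): 2.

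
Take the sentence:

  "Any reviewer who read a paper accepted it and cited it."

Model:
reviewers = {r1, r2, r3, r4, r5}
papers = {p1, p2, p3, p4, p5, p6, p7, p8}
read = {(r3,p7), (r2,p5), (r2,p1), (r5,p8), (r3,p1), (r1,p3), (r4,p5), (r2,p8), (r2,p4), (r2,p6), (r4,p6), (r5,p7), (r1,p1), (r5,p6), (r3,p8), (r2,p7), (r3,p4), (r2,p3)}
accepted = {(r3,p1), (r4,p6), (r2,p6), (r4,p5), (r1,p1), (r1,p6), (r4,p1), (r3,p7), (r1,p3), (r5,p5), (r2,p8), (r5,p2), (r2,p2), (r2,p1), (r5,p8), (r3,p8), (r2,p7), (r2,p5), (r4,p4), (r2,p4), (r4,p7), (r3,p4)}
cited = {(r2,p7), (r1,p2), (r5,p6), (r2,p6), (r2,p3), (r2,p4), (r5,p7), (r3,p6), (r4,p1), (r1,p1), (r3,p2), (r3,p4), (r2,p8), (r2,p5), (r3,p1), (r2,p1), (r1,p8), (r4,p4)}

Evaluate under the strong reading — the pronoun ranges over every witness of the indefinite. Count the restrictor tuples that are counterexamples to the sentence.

"it" takes "a paper" as antecedent — a donkey pronoun bound across the clause boundary.
Strong reading: for every (r,p) with read(r,p), accepted(r,p) ∧ cited(r,p).
Restrictor pairs: (r1,p1) ✓  (r1,p3) ✗  (r2,p1) ✓  (r2,p3) ✗  (r2,p4) ✓  (r2,p5) ✓  (r2,p6) ✓  (r2,p7) ✓  (r2,p8) ✓  (r3,p1) ✓  (r3,p4) ✓  (r3,p7) ✗  (r3,p8) ✗  (r4,p5) ✗  (r4,p6) ✗  (r5,p6) ✗  (r5,p7) ✗  (r5,p8) ✗
Counterexamples (restrictor pairs failing the scope): 9.

9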